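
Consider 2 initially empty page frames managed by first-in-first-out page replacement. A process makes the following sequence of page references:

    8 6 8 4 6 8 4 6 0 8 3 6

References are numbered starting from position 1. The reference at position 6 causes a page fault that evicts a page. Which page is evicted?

pos 1: 8 → fault, frames [8]
pos 2: 6 → fault, frames [8, 6]
pos 3: 8 → hit
pos 4: 4 → fault, evict 8, frames [6, 4]
pos 5: 6 → hit
pos 6: 8 → fault, evict 6, frames [4, 8]
At position 6, page 6 is evicted.

6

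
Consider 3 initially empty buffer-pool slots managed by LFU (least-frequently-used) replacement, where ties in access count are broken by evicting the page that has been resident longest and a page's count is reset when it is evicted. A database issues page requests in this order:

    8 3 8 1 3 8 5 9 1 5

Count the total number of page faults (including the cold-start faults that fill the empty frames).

8 -> miss, frames {8}
3 -> miss, frames {8,3}
8 -> hit
1 -> miss, frames {8,3,1}
3 -> hit
8 -> hit
5 -> miss, evict 1, frames {8,3,5}
9 -> miss, evict 5, frames {8,3,9}
1 -> miss, evict 9, frames {8,3,1}
5 -> miss, evict 1, frames {8,3,5}
Page faults: 7.

7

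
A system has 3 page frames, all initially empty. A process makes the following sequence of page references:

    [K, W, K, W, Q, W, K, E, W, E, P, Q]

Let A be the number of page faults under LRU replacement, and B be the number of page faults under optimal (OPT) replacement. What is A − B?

1

Under LRU: F F . . F . . F . . F F → 6 faults.
Under OPT: F F . . F . . F . . F . → 5 faults.
A − B = 6 − 5 = 1.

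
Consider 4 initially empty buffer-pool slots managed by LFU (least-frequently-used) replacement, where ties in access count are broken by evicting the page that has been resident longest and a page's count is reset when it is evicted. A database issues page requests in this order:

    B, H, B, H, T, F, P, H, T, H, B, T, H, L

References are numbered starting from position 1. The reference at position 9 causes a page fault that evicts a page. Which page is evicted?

pos 1: B: fault, frames [B]
pos 2: H: fault, frames [B, H]
pos 3: B: hit
pos 4: H: hit
pos 5: T: fault, frames [B, H, T]
pos 6: F: fault, frames [B, H, T, F]
pos 7: P: fault, evict T, frames [B, H, F, P]
pos 8: H: hit
pos 9: T: fault, evict F, frames [B, H, P, T]
At position 9, page F is evicted.

F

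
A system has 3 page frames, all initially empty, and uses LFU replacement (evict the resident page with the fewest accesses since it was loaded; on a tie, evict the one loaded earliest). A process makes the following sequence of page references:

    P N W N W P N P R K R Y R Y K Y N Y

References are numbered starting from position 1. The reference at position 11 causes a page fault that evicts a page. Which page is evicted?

K

pos 1: P → miss, frames {P}
pos 2: N → miss, frames {P,N}
pos 3: W → miss, frames {P,N,W}
pos 4: N → hit
pos 5: W → hit
pos 6: P → hit
pos 7: N → hit
pos 8: P → hit
pos 9: R → miss, evict W, frames {P,N,R}
pos 10: K → miss, evict R, frames {P,N,K}
pos 11: R → miss, evict K, frames {P,N,R}
At position 11, page K is evicted.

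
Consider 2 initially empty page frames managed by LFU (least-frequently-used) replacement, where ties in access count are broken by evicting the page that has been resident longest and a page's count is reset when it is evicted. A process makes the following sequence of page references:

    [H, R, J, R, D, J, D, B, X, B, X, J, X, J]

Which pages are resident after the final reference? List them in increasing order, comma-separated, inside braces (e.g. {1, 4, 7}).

H → fault, frames (H)
R → fault, frames (H R)
J → fault, evict H, frames (R J)
R → hit
D → fault, evict J, frames (R D)
J → fault, evict D, frames (R J)
D → fault, evict J, frames (R D)
B → fault, evict D, frames (R B)
X → fault, evict B, frames (R X)
B → fault, evict X, frames (R B)
X → fault, evict B, frames (R X)
J → fault, evict X, frames (R J)
X → fault, evict J, frames (R X)
J → fault, evict X, frames (R J)

{J, R}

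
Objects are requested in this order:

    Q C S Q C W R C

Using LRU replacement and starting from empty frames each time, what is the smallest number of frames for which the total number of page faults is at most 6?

3

f=1: 8 faults
f=2: 8 faults
f=3: 5 faults
f=4: 5 faults
f=5: 5 faults
Smallest f with faults ≤ 6 is 3.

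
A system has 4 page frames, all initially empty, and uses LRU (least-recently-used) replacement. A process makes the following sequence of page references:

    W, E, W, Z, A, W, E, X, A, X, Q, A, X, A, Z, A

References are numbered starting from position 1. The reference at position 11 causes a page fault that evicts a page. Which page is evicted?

pos 1: W: fault, frames {W}
pos 2: E: fault, frames {W,E}
pos 3: W: hit
pos 4: Z: fault, frames {E,W,Z}
pos 5: A: fault, frames {E,W,Z,A}
pos 6: W: hit
pos 7: E: hit
pos 8: X: fault, evict Z, frames {A,W,E,X}
pos 9: A: hit
pos 10: X: hit
pos 11: Q: fault, evict W, frames {E,A,X,Q}
At position 11, page W is evicted.

W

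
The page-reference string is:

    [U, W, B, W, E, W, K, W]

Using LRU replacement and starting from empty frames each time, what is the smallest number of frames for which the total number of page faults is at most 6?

f=1: 8 faults
f=2: 5 faults
f=3: 5 faults
f=4: 5 faults
f=5: 5 faults
Smallest f with faults ≤ 6 is 2.

2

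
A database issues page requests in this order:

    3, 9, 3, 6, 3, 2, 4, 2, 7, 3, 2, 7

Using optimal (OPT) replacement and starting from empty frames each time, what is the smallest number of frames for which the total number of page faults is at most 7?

f=1: 12 faults
f=2: 8 faults
f=3: 6 faults
f=4: 6 faults
f=5: 6 faults
f=6: 6 faults
Smallest f with faults ≤ 7 is 3.

3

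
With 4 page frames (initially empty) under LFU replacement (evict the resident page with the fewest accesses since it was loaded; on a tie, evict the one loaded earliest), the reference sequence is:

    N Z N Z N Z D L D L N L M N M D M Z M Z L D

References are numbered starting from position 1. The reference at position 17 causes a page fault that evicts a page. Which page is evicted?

pos 1: N → fault, frames [N]
pos 2: Z → fault, frames [N, Z]
pos 3: N → hit
pos 4: Z → hit
pos 5: N → hit
pos 6: Z → hit
pos 7: D → fault, frames [N, Z, D]
pos 8: L → fault, frames [N, Z, D, L]
pos 9: D → hit
pos 10: L → hit
pos 11: N → hit
pos 12: L → hit
pos 13: M → fault, evict D, frames [N, Z, L, M]
pos 14: N → hit
pos 15: M → hit
pos 16: D → fault, evict M, frames [N, Z, L, D]
pos 17: M → fault, evict D, frames [N, Z, L, M]
At position 17, page D is evicted.

D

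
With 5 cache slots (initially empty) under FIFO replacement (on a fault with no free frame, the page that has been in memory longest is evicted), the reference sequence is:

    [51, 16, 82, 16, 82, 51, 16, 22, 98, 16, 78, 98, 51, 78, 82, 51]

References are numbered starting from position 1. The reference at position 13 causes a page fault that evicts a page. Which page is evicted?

pos 1: 51: fault, frames (51)
pos 2: 16: fault, frames (51 16)
pos 3: 82: fault, frames (51 16 82)
pos 4: 16: hit
pos 5: 82: hit
pos 6: 51: hit
pos 7: 16: hit
pos 8: 22: fault, frames (51 16 82 22)
pos 9: 98: fault, frames (51 16 82 22 98)
pos 10: 16: hit
pos 11: 78: fault, evict 51, frames (16 82 22 98 78)
pos 12: 98: hit
pos 13: 51: fault, evict 16, frames (82 22 98 78 51)
At position 13, page 16 is evicted.

16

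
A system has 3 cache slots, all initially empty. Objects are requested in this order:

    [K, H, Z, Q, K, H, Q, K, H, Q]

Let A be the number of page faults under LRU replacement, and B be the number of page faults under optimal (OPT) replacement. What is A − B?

Under LRU: F F F F F F . . . . → 6 faults.
Under OPT: F F F F . . . . . . → 4 faults.
A − B = 6 − 4 = 2.

2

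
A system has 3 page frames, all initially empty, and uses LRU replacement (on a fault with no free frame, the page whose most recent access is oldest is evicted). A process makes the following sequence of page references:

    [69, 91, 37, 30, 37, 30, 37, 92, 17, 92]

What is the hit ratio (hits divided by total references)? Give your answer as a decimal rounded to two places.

0.40

69: fault, frames [69]
91: fault, frames [69, 91]
37: fault, frames [69, 91, 37]
30: fault, evict 69, frames [91, 37, 30]
37: hit
30: hit
37: hit
92: fault, evict 91, frames [30, 37, 92]
17: fault, evict 30, frames [37, 92, 17]
92: hit
Hits: 4 of 10 references → 4/10 = 0.4000.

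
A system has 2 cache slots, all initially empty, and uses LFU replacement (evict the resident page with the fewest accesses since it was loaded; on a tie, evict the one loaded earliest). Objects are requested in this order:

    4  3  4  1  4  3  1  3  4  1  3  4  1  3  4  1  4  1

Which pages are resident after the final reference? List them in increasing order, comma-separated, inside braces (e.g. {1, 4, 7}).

4 → miss, frames (4)
3 → miss, frames (4 3)
4 → hit
1 → miss, evict 3, frames (4 1)
4 → hit
3 → miss, evict 1, frames (4 3)
1 → miss, evict 3, frames (4 1)
3 → miss, evict 1, frames (4 3)
4 → hit
1 → miss, evict 3, frames (4 1)
3 → miss, evict 1, frames (4 3)
4 → hit
1 → miss, evict 3, frames (4 1)
3 → miss, evict 1, frames (4 3)
4 → hit
1 → miss, evict 3, frames (4 1)
4 → hit
1 → hit

{1, 4}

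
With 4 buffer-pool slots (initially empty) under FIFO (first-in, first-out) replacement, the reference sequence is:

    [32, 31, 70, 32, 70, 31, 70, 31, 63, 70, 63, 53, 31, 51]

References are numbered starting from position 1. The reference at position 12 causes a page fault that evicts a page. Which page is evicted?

pos 1: 32: miss, frames {32}
pos 2: 31: miss, frames {32,31}
pos 3: 70: miss, frames {32,31,70}
pos 4: 32: hit
pos 5: 70: hit
pos 6: 31: hit
pos 7: 70: hit
pos 8: 31: hit
pos 9: 63: miss, frames {32,31,70,63}
pos 10: 70: hit
pos 11: 63: hit
pos 12: 53: miss, evict 32, frames {31,70,63,53}
At position 12, page 32 is evicted.

32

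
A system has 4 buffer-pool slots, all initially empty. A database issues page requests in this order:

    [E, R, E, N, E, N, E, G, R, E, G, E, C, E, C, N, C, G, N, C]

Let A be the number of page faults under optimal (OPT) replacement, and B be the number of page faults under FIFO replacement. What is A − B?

-1

Under OPT: F F . F . . . F . . . . F . . . . . . . → 5 faults.
Under FIFO: F F . F . . . F . . . . F F . . . . . . → 6 faults.
A − B = 5 − 6 = -1.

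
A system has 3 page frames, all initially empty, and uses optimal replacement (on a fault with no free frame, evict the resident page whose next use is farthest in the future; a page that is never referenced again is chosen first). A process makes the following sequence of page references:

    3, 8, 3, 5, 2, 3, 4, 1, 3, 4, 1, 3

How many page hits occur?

3 → fault, frames {3}
8 → fault, frames {3,8}
3 → hit
5 → fault, frames {3,8,5}
2 → fault, evict 5, frames {3,8,2}
3 → hit
4 → fault, evict 2, frames {3,8,4}
1 → fault, evict 8, frames {3,4,1}
3 → hit
4 → hit
1 → hit
3 → hit
Hits: 6.

6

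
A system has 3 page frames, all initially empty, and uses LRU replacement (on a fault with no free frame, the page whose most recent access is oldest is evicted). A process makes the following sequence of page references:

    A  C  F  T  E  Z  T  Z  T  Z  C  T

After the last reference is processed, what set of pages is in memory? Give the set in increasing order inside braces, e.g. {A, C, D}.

A: fault, frames [A]
C: fault, frames [A, C]
F: fault, frames [A, C, F]
T: fault, evict A, frames [C, F, T]
E: fault, evict C, frames [F, T, E]
Z: fault, evict F, frames [T, E, Z]
T: hit
Z: hit
T: hit
Z: hit
C: fault, evict E, frames [T, Z, C]
T: hit

{C, T, Z}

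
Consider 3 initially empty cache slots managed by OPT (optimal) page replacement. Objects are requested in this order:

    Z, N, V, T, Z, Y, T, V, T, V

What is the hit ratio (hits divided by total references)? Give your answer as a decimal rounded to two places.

0.50

Z: miss, frames {Z}
N: miss, frames {Z,N}
V: miss, frames {Z,N,V}
T: miss, evict N, frames {Z,V,T}
Z: hit
Y: miss, evict Z, frames {V,T,Y}
T: hit
V: hit
T: hit
V: hit
Hits: 5 of 10 references → 5/10 = 0.5000.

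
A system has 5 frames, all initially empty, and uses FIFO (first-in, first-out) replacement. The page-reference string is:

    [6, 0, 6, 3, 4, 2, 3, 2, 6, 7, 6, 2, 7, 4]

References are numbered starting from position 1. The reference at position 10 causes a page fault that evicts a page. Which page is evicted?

pos 1: 6 → fault, frames [6]
pos 2: 0 → fault, frames [6, 0]
pos 3: 6 → hit
pos 4: 3 → fault, frames [6, 0, 3]
pos 5: 4 → fault, frames [6, 0, 3, 4]
pos 6: 2 → fault, frames [6, 0, 3, 4, 2]
pos 7: 3 → hit
pos 8: 2 → hit
pos 9: 6 → hit
pos 10: 7 → fault, evict 6, frames [0, 3, 4, 2, 7]
At position 10, page 6 is evicted.

6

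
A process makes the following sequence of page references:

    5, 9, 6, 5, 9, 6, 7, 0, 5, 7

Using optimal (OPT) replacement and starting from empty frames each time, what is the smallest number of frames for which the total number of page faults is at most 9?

2

f=1: 10 faults
f=2: 7 faults
f=3: 5 faults
f=4: 5 faults
f=5: 5 faults
Smallest f with faults ≤ 9 is 2.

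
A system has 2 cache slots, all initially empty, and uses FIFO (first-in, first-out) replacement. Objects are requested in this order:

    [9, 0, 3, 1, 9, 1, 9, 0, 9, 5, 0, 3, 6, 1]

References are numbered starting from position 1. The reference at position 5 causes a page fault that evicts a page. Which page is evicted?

pos 1: 9: fault, frames (9)
pos 2: 0: fault, frames (9 0)
pos 3: 3: fault, evict 9, frames (0 3)
pos 4: 1: fault, evict 0, frames (3 1)
pos 5: 9: fault, evict 3, frames (1 9)
At position 5, page 3 is evicted.

3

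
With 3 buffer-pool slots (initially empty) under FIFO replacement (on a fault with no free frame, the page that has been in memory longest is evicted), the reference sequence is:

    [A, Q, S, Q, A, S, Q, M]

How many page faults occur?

A: fault, frames [A]
Q: fault, frames [A, Q]
S: fault, frames [A, Q, S]
Q: hit
A: hit
S: hit
Q: hit
M: fault, evict A, frames [Q, S, M]
Page faults: 4.

4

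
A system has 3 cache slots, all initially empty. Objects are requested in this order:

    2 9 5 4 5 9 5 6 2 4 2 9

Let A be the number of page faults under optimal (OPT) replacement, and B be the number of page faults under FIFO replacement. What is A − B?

Under OPT: F F F F . . . F F . . . → 6 faults.
Under FIFO: F F F F . . . F F . . F → 7 faults.
A − B = 6 − 7 = -1.

-1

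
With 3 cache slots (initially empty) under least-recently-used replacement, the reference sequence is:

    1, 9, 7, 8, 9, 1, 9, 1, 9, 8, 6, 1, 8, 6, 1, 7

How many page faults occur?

1 -> miss, frames [1]
9 -> miss, frames [1, 9]
7 -> miss, frames [1, 9, 7]
8 -> miss, evict 1, frames [9, 7, 8]
9 -> hit
1 -> miss, evict 7, frames [8, 9, 1]
9 -> hit
1 -> hit
9 -> hit
8 -> hit
6 -> miss, evict 1, frames [9, 8, 6]
1 -> miss, evict 9, frames [8, 6, 1]
8 -> hit
6 -> hit
1 -> hit
7 -> miss, evict 8, frames [6, 1, 7]
Page faults: 8.

8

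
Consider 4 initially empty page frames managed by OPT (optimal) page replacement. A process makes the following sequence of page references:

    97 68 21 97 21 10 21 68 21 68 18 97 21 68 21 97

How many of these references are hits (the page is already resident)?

97: miss, frames {97}
68: miss, frames {97,68}
21: miss, frames {97,68,21}
97: hit
21: hit
10: miss, frames {97,68,21,10}
21: hit
68: hit
21: hit
68: hit
18: miss, evict 10, frames {97,68,21,18}
97: hit
21: hit
68: hit
21: hit
97: hit
Hits: 11.

11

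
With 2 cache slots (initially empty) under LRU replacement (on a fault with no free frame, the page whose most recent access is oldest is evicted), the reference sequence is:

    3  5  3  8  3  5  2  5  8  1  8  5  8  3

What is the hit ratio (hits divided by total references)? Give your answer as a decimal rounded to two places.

3 -> fault, frames (3)
5 -> fault, frames (3 5)
3 -> hit
8 -> fault, evict 5, frames (3 8)
3 -> hit
5 -> fault, evict 8, frames (3 5)
2 -> fault, evict 3, frames (5 2)
5 -> hit
8 -> fault, evict 2, frames (5 8)
1 -> fault, evict 5, frames (8 1)
8 -> hit
5 -> fault, evict 1, frames (8 5)
8 -> hit
3 -> fault, evict 5, frames (8 3)
Hits: 5 of 14 references → 5/14 = 0.3571.

0.36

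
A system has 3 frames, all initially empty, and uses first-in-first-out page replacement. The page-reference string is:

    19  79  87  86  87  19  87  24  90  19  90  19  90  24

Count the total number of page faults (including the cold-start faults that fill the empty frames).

19 -> fault, frames [19]
79 -> fault, frames [19, 79]
87 -> fault, frames [19, 79, 87]
86 -> fault, evict 19, frames [79, 87, 86]
87 -> hit
19 -> fault, evict 79, frames [87, 86, 19]
87 -> hit
24 -> fault, evict 87, frames [86, 19, 24]
90 -> fault, evict 86, frames [19, 24, 90]
19 -> hit
90 -> hit
19 -> hit
90 -> hit
24 -> hit
Page faults: 7.

7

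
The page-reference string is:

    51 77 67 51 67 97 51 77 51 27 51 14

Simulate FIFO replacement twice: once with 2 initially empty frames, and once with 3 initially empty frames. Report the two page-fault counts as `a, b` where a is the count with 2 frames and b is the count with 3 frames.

9, 8

2 frames: F F F F . F . F F F . F → 9 faults.
3 frames: F F F . . F F F . F . F → 8 faults.
8 < 9: adding a frame reduced faults, as is typical.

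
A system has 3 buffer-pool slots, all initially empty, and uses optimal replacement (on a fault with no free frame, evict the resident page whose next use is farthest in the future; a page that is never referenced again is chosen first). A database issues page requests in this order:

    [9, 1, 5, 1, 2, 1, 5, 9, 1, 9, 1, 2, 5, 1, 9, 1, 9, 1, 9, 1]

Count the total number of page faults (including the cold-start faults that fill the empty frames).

6

9 → miss, frames (9)
1 → miss, frames (9 1)
5 → miss, frames (9 1 5)
1 → hit
2 → miss, evict 9, frames (1 5 2)
1 → hit
5 → hit
9 → miss, evict 5, frames (1 2 9)
1 → hit
9 → hit
1 → hit
2 → hit
5 → miss, evict 2, frames (1 9 5)
1 → hit
9 → hit
1 → hit
9 → hit
1 → hit
9 → hit
1 → hit
Page faults: 6.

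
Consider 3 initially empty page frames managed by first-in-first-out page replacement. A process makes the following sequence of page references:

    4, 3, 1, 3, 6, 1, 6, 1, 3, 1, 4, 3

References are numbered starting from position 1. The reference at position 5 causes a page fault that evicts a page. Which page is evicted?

pos 1: 4: fault, frames [4]
pos 2: 3: fault, frames [4, 3]
pos 3: 1: fault, frames [4, 3, 1]
pos 4: 3: hit
pos 5: 6: fault, evict 4, frames [3, 1, 6]
At position 5, page 4 is evicted.

4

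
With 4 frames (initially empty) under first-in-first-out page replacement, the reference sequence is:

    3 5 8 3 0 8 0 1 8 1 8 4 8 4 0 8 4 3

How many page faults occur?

3 -> miss, frames [3]
5 -> miss, frames [3, 5]
8 -> miss, frames [3, 5, 8]
3 -> hit
0 -> miss, frames [3, 5, 8, 0]
8 -> hit
0 -> hit
1 -> miss, evict 3, frames [5, 8, 0, 1]
8 -> hit
1 -> hit
8 -> hit
4 -> miss, evict 5, frames [8, 0, 1, 4]
8 -> hit
4 -> hit
0 -> hit
8 -> hit
4 -> hit
3 -> miss, evict 8, frames [0, 1, 4, 3]
Page faults: 7.

7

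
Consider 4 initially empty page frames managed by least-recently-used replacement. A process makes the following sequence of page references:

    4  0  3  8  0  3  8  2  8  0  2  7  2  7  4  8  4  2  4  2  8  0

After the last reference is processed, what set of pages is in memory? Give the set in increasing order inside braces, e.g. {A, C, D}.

{0, 2, 4, 8}

4: miss, frames {4}
0: miss, frames {4,0}
3: miss, frames {4,0,3}
8: miss, frames {4,0,3,8}
0: hit
3: hit
8: hit
2: miss, evict 4, frames {0,3,8,2}
8: hit
0: hit
2: hit
7: miss, evict 3, frames {8,0,2,7}
2: hit
7: hit
4: miss, evict 8, frames {0,2,7,4}
8: miss, evict 0, frames {2,7,4,8}
4: hit
2: hit
4: hit
2: hit
8: hit
0: miss, evict 7, frames {4,2,8,0}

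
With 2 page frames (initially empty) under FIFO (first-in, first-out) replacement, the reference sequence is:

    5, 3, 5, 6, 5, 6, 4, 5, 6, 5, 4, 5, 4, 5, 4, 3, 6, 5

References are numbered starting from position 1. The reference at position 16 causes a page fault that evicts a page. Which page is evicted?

5

pos 1: 5: fault, frames {5}
pos 2: 3: fault, frames {5,3}
pos 3: 5: hit
pos 4: 6: fault, evict 5, frames {3,6}
pos 5: 5: fault, evict 3, frames {6,5}
pos 6: 6: hit
pos 7: 4: fault, evict 6, frames {5,4}
pos 8: 5: hit
pos 9: 6: fault, evict 5, frames {4,6}
pos 10: 5: fault, evict 4, frames {6,5}
pos 11: 4: fault, evict 6, frames {5,4}
pos 12: 5: hit
pos 13: 4: hit
pos 14: 5: hit
pos 15: 4: hit
pos 16: 3: fault, evict 5, frames {4,3}
At position 16, page 5 is evicted.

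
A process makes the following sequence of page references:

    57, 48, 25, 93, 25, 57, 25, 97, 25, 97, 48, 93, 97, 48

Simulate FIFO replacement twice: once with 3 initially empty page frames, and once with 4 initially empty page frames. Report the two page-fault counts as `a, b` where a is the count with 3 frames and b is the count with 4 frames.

10, 5

3 frames: F F F F . F . F F . F F F . → 10 faults.
4 frames: F F F F . . . F . . . . . . → 5 faults.
5 < 10: adding a frame reduced faults, as is typical.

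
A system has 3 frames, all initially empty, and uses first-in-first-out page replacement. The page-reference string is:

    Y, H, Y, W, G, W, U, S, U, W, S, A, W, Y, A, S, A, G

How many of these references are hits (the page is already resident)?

7

Y -> miss, frames {Y}
H -> miss, frames {Y,H}
Y -> hit
W -> miss, frames {Y,H,W}
G -> miss, evict Y, frames {H,W,G}
W -> hit
U -> miss, evict H, frames {W,G,U}
S -> miss, evict W, frames {G,U,S}
U -> hit
W -> miss, evict G, frames {U,S,W}
S -> hit
A -> miss, evict U, frames {S,W,A}
W -> hit
Y -> miss, evict S, frames {W,A,Y}
A -> hit
S -> miss, evict W, frames {A,Y,S}
A -> hit
G -> miss, evict A, frames {Y,S,G}
Hits: 7.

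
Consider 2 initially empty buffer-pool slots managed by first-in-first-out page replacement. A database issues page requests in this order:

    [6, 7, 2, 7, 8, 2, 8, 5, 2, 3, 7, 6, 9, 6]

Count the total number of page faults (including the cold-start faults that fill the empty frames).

6: miss, frames (6)
7: miss, frames (6 7)
2: miss, evict 6, frames (7 2)
7: hit
8: miss, evict 7, frames (2 8)
2: hit
8: hit
5: miss, evict 2, frames (8 5)
2: miss, evict 8, frames (5 2)
3: miss, evict 5, frames (2 3)
7: miss, evict 2, frames (3 7)
6: miss, evict 3, frames (7 6)
9: miss, evict 7, frames (6 9)
6: hit
Page faults: 10.

10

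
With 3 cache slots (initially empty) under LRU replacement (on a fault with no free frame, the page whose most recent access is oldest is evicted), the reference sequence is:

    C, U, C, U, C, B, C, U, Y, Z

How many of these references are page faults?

C -> fault, frames (C)
U -> fault, frames (C U)
C -> hit
U -> hit
C -> hit
B -> fault, frames (U C B)
C -> hit
U -> hit
Y -> fault, evict B, frames (C U Y)
Z -> fault, evict C, frames (U Y Z)
Page faults: 5.

5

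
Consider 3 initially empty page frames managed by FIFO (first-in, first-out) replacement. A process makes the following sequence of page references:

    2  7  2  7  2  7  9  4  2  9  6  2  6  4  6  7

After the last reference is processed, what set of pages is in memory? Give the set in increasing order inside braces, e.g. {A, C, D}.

{2, 6, 7}

2 → miss, frames (2)
7 → miss, frames (2 7)
2 → hit
7 → hit
2 → hit
7 → hit
9 → miss, frames (2 7 9)
4 → miss, evict 2, frames (7 9 4)
2 → miss, evict 7, frames (9 4 2)
9 → hit
6 → miss, evict 9, frames (4 2 6)
2 → hit
6 → hit
4 → hit
6 → hit
7 → miss, evict 4, frames (2 6 7)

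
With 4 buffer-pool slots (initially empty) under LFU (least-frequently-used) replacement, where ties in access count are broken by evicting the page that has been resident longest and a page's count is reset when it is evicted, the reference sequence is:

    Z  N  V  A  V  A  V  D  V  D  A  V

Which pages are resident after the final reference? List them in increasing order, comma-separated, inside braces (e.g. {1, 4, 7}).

{A, D, N, V}

Z → miss, frames (Z)
N → miss, frames (Z N)
V → miss, frames (Z N V)
A → miss, frames (Z N V A)
V → hit
A → hit
V → hit
D → miss, evict Z, frames (N V A D)
V → hit
D → hit
A → hit
V → hit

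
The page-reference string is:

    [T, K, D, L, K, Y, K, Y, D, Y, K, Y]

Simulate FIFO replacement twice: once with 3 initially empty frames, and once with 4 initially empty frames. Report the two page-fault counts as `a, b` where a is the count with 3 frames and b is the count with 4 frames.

3 frames: F F F F . F F . F . . . → 7 faults.
4 frames: F F F F . F . . . . . . → 5 faults.
5 < 7: adding a frame reduced faults, as is typical.

7, 5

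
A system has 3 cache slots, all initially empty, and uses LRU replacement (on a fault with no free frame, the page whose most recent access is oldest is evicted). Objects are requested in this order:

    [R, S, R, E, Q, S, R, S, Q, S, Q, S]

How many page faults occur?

6

R -> miss, frames {R}
S -> miss, frames {R,S}
R -> hit
E -> miss, frames {S,R,E}
Q -> miss, evict S, frames {R,E,Q}
S -> miss, evict R, frames {E,Q,S}
R -> miss, evict E, frames {Q,S,R}
S -> hit
Q -> hit
S -> hit
Q -> hit
S -> hit
Page faults: 6.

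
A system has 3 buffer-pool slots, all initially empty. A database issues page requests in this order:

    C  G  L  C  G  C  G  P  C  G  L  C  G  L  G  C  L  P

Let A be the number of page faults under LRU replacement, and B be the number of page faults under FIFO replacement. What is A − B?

Under LRU: F F F . . . . F . . F . . . . . . F → 6 faults.
Under FIFO: F F F . . . . F F F F . . . . . . F → 8 faults.
A − B = 6 − 8 = -2.

-2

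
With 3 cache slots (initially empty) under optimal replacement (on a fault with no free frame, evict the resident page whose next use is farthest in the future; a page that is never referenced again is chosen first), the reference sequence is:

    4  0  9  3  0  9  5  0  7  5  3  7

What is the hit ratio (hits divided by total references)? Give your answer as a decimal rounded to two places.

0.50

4 -> miss, frames [4]
0 -> miss, frames [4, 0]
9 -> miss, frames [4, 0, 9]
3 -> miss, evict 4, frames [0, 9, 3]
0 -> hit
9 -> hit
5 -> miss, evict 9, frames [0, 3, 5]
0 -> hit
7 -> miss, evict 0, frames [3, 5, 7]
5 -> hit
3 -> hit
7 -> hit
Hits: 6 of 12 references → 6/12 = 0.5000.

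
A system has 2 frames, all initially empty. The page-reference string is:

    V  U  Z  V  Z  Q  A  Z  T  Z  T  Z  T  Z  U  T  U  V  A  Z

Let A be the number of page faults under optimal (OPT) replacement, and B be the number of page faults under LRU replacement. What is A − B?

Under OPT: F F F . . F F . F . . . . . F . . F F F → 10 faults.
Under LRU: F F F F . F F F F . . . . . F F . F F F → 13 faults.
A − B = 10 − 13 = -3.

-3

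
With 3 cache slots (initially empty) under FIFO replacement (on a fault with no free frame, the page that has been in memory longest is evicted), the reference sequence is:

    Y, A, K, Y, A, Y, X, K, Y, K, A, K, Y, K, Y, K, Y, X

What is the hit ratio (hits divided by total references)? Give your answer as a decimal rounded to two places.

0.56

Y → miss, frames {Y}
A → miss, frames {Y,A}
K → miss, frames {Y,A,K}
Y → hit
A → hit
Y → hit
X → miss, evict Y, frames {A,K,X}
K → hit
Y → miss, evict A, frames {K,X,Y}
K → hit
A → miss, evict K, frames {X,Y,A}
K → miss, evict X, frames {Y,A,K}
Y → hit
K → hit
Y → hit
K → hit
Y → hit
X → miss, evict Y, frames {A,K,X}
Hits: 10 of 18 references → 10/18 = 0.5556.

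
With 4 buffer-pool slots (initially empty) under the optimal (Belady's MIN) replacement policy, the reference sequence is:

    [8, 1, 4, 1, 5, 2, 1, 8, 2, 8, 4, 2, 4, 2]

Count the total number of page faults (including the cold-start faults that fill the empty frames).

8 → fault, frames [8]
1 → fault, frames [8, 1]
4 → fault, frames [8, 1, 4]
1 → hit
5 → fault, frames [8, 1, 4, 5]
2 → fault, evict 5, frames [8, 1, 4, 2]
1 → hit
8 → hit
2 → hit
8 → hit
4 → hit
2 → hit
4 → hit
2 → hit
Page faults: 5.

5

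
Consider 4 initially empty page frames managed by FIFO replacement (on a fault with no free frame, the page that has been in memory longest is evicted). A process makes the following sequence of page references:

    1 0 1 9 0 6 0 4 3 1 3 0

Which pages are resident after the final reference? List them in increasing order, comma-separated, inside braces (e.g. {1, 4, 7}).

1 -> miss, frames [1]
0 -> miss, frames [1, 0]
1 -> hit
9 -> miss, frames [1, 0, 9]
0 -> hit
6 -> miss, frames [1, 0, 9, 6]
0 -> hit
4 -> miss, evict 1, frames [0, 9, 6, 4]
3 -> miss, evict 0, frames [9, 6, 4, 3]
1 -> miss, evict 9, frames [6, 4, 3, 1]
3 -> hit
0 -> miss, evict 6, frames [4, 3, 1, 0]

{0, 1, 3, 4}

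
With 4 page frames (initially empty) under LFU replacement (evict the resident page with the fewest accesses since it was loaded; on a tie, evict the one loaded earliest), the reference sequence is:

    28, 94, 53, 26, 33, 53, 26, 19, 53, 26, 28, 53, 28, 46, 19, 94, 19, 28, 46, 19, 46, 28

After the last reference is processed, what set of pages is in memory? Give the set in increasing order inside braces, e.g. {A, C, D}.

{26, 28, 46, 53}

28 -> fault, frames (28)
94 -> fault, frames (28 94)
53 -> fault, frames (28 94 53)
26 -> fault, frames (28 94 53 26)
33 -> fault, evict 28, frames (94 53 26 33)
53 -> hit
26 -> hit
19 -> fault, evict 94, frames (53 26 33 19)
53 -> hit
26 -> hit
28 -> fault, evict 33, frames (53 26 19 28)
53 -> hit
28 -> hit
46 -> fault, evict 19, frames (53 26 28 46)
19 -> fault, evict 46, frames (53 26 28 19)
94 -> fault, evict 19, frames (53 26 28 94)
19 -> fault, evict 94, frames (53 26 28 19)
28 -> hit
46 -> fault, evict 19, frames (53 26 28 46)
19 -> fault, evict 46, frames (53 26 28 19)
46 -> fault, evict 19, frames (53 26 28 46)
28 -> hit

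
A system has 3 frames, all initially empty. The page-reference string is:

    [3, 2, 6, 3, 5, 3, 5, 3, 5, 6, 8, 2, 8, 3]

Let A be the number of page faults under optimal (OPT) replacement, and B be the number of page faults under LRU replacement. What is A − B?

-1

Under OPT: F F F . F . . . . . F F . . → 6 faults.
Under LRU: F F F . F . . . . . F F . F → 7 faults.
A − B = 6 − 7 = -1.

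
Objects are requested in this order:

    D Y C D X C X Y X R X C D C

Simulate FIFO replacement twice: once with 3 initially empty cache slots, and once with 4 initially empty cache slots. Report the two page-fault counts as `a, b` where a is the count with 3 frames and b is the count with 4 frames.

7, 6

3 frames: F F F . F . . . . F . . F F → 7 faults.
4 frames: F F F . F . . . . F . . F . → 6 faults.
6 < 7: adding a frame reduced faults, as is typical.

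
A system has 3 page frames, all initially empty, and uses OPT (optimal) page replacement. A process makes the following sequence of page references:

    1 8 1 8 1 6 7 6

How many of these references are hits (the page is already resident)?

4

1 → fault, frames {1}
8 → fault, frames {1,8}
1 → hit
8 → hit
1 → hit
6 → fault, frames {1,8,6}
7 → fault, evict 8, frames {1,6,7}
6 → hit
Hits: 4.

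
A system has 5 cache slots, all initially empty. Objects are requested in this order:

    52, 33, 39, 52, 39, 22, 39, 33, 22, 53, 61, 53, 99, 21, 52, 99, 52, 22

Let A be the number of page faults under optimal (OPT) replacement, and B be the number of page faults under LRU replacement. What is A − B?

-2

Under OPT: F F F . . F . . . F F . F F . . . . → 8 faults.
Under LRU: F F F . . F . . . F F . F F F . . F → 10 faults.
A − B = 8 − 10 = -2.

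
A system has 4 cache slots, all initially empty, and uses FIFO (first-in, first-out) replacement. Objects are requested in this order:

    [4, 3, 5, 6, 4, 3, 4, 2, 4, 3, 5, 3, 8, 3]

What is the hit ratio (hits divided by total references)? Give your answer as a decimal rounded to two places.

4 -> fault, frames (4)
3 -> fault, frames (4 3)
5 -> fault, frames (4 3 5)
6 -> fault, frames (4 3 5 6)
4 -> hit
3 -> hit
4 -> hit
2 -> fault, evict 4, frames (3 5 6 2)
4 -> fault, evict 3, frames (5 6 2 4)
3 -> fault, evict 5, frames (6 2 4 3)
5 -> fault, evict 6, frames (2 4 3 5)
3 -> hit
8 -> fault, evict 2, frames (4 3 5 8)
3 -> hit
Hits: 5 of 14 references → 5/14 = 0.3571.

0.36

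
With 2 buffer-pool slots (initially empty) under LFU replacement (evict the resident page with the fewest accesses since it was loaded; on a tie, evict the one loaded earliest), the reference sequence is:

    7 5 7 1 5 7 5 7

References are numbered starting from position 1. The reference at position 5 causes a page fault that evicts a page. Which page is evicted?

pos 1: 7 → fault, frames {7}
pos 2: 5 → fault, frames {7,5}
pos 3: 7 → hit
pos 4: 1 → fault, evict 5, frames {7,1}
pos 5: 5 → fault, evict 1, frames {7,5}
At position 5, page 1 is evicted.

1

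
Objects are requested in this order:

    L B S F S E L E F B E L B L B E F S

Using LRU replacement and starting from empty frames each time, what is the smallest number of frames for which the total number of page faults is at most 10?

f=1: 18 faults
f=2: 14 faults
f=3: 11 faults
f=4: 8 faults
f=5: 5 faults
Smallest f with faults ≤ 10 is 4.

4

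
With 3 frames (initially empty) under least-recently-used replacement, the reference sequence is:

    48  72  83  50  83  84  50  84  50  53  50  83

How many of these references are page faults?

48 -> miss, frames (48)
72 -> miss, frames (48 72)
83 -> miss, frames (48 72 83)
50 -> miss, evict 48, frames (72 83 50)
83 -> hit
84 -> miss, evict 72, frames (50 83 84)
50 -> hit
84 -> hit
50 -> hit
53 -> miss, evict 83, frames (84 50 53)
50 -> hit
83 -> miss, evict 84, frames (53 50 83)
Page faults: 7.

7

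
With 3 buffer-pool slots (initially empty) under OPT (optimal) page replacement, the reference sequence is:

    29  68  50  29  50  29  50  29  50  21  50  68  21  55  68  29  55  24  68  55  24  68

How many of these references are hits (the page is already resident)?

29 → miss, frames (29)
68 → miss, frames (29 68)
50 → miss, frames (29 68 50)
29 → hit
50 → hit
29 → hit
50 → hit
29 → hit
50 → hit
21 → miss, evict 29, frames (68 50 21)
50 → hit
68 → hit
21 → hit
55 → miss, evict 21, frames (68 50 55)
68 → hit
29 → miss, evict 50, frames (68 55 29)
55 → hit
24 → miss, evict 29, frames (68 55 24)
68 → hit
55 → hit
24 → hit
68 → hit
Hits: 15.

15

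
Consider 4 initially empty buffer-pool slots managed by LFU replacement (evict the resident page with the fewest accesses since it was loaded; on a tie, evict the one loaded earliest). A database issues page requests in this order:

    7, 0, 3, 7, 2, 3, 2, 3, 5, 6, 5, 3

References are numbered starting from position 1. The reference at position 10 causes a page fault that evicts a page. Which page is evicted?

5

pos 1: 7 -> fault, frames [7]
pos 2: 0 -> fault, frames [7, 0]
pos 3: 3 -> fault, frames [7, 0, 3]
pos 4: 7 -> hit
pos 5: 2 -> fault, frames [7, 0, 3, 2]
pos 6: 3 -> hit
pos 7: 2 -> hit
pos 8: 3 -> hit
pos 9: 5 -> fault, evict 0, frames [7, 3, 2, 5]
pos 10: 6 -> fault, evict 5, frames [7, 3, 2, 6]
At position 10, page 5 is evicted.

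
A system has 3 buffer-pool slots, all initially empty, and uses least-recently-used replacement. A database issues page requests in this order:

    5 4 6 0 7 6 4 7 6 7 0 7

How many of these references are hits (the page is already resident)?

5: fault, frames [5]
4: fault, frames [5, 4]
6: fault, frames [5, 4, 6]
0: fault, evict 5, frames [4, 6, 0]
7: fault, evict 4, frames [6, 0, 7]
6: hit
4: fault, evict 0, frames [7, 6, 4]
7: hit
6: hit
7: hit
0: fault, evict 4, frames [6, 7, 0]
7: hit
Hits: 5.

5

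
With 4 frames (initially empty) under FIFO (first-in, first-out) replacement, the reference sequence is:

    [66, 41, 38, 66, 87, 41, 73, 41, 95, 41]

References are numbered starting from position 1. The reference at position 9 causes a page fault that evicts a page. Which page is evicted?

41

pos 1: 66 -> miss, frames [66]
pos 2: 41 -> miss, frames [66, 41]
pos 3: 38 -> miss, frames [66, 41, 38]
pos 4: 66 -> hit
pos 5: 87 -> miss, frames [66, 41, 38, 87]
pos 6: 41 -> hit
pos 7: 73 -> miss, evict 66, frames [41, 38, 87, 73]
pos 8: 41 -> hit
pos 9: 95 -> miss, evict 41, frames [38, 87, 73, 95]
At position 9, page 41 is evicted.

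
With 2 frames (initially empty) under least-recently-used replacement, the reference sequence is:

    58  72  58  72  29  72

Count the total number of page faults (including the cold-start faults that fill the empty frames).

3

58 -> fault, frames [58]
72 -> fault, frames [58, 72]
58 -> hit
72 -> hit
29 -> fault, evict 58, frames [72, 29]
72 -> hit
Page faults: 3.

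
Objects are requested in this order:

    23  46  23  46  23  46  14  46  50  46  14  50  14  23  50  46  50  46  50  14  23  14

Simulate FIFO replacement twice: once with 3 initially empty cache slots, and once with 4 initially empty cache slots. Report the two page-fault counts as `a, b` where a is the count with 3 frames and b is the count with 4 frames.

3 frames: F F . . . . F . F . . . . F . F . . . F . . → 7 faults.
4 frames: F F . . . . F . F . . . . . . . . . . . . . → 4 faults.
4 < 7: adding a frame reduced faults, as is typical.

7, 4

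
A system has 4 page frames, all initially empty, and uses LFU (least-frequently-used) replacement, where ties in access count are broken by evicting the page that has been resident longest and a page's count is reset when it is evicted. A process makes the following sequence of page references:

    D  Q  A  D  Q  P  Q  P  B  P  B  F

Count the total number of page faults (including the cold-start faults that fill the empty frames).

6

D: miss, frames (D)
Q: miss, frames (D Q)
A: miss, frames (D Q A)
D: hit
Q: hit
P: miss, frames (D Q A P)
Q: hit
P: hit
B: miss, evict A, frames (D Q P B)
P: hit
B: hit
F: miss, evict D, frames (Q P B F)
Page faults: 6.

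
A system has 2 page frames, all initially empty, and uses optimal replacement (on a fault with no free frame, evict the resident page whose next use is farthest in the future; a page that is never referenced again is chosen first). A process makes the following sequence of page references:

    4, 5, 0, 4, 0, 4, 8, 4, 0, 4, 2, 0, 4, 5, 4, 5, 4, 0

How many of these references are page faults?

9

4 -> miss, frames {4}
5 -> miss, frames {4,5}
0 -> miss, evict 5, frames {4,0}
4 -> hit
0 -> hit
4 -> hit
8 -> miss, evict 0, frames {4,8}
4 -> hit
0 -> miss, evict 8, frames {4,0}
4 -> hit
2 -> miss, evict 4, frames {0,2}
0 -> hit
4 -> miss, evict 2, frames {0,4}
5 -> miss, evict 0, frames {4,5}
4 -> hit
5 -> hit
4 -> hit
0 -> miss, evict 5, frames {4,0}
Page faults: 9.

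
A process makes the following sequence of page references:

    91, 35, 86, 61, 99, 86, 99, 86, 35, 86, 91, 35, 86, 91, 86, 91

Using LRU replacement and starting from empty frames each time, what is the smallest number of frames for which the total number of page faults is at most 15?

2

f=1: 16 faults
f=2: 11 faults
f=3: 7 faults
f=4: 6 faults
f=5: 5 faults
Smallest f with faults ≤ 15 is 2.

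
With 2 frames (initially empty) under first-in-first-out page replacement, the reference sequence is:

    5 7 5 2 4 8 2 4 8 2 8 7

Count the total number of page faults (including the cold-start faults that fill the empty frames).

10

5 -> fault, frames (5)
7 -> fault, frames (5 7)
5 -> hit
2 -> fault, evict 5, frames (7 2)
4 -> fault, evict 7, frames (2 4)
8 -> fault, evict 2, frames (4 8)
2 -> fault, evict 4, frames (8 2)
4 -> fault, evict 8, frames (2 4)
8 -> fault, evict 2, frames (4 8)
2 -> fault, evict 4, frames (8 2)
8 -> hit
7 -> fault, evict 8, frames (2 7)
Page faults: 10.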